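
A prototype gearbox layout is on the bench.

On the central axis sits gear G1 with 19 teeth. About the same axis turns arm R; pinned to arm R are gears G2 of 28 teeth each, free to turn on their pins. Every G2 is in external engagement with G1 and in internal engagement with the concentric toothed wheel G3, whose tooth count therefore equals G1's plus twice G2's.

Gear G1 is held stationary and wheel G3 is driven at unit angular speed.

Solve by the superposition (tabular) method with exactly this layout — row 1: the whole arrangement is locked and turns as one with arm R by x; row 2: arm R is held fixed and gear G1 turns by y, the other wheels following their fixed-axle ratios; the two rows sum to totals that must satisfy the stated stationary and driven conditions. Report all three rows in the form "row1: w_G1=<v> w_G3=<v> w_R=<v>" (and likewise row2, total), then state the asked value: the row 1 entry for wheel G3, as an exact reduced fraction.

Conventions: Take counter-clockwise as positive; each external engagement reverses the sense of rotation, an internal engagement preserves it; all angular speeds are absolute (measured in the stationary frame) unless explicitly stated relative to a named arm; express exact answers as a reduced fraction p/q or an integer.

recognized (axles ride arm R): planetary set, 19/28/75 teeth
row 1: whole set turns with the arm by x
row 2 — arm fixed, fixed-axis ratios: sun y, ring −(19/75)·y, arm 0
boundary: total ω_sun = x + y = 0 and total ω_ring = x − (19/75)·y = 1  ⇒  y = -75/94, x = 75/94
row 2 ring = −(19/75)·(-75/94) = 19/94
totals (row 1 + row 2): sun 75/94 + (-75/94) = 0, ring 75/94 + 19/94 = 1, arm 75/94 + 0 = 75/94
asked cell (row1, ring) = 75/94

row1: w_G1=75/94 w_G3=75/94 w_R=75/94
row2: w_G1=-75/94 w_G3=19/94 w_R=0
total: w_G1=0 w_G3=1 w_R=75/94
asked value: 75/94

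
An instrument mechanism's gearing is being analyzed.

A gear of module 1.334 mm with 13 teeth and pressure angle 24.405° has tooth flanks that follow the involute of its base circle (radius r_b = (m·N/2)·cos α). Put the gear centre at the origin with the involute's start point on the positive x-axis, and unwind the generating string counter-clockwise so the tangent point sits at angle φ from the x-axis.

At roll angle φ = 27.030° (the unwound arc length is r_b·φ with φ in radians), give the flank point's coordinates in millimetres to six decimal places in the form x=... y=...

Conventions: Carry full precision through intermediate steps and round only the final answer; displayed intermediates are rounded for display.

x=8.726628 y=0.270254

class = single-mesh tooth geometry [base-circle involute, m = 1.334, 13T]
pitch radius r_p = m·N/2 = 1.334·13/2 = 8.671000
base radius r_b = r_p·cos α = 8.671000·cos 24.405° = 7.896225
roll angle φ = 27.030° = 0.47176250 rad
x = r_b·(cos φ + φ·sin φ) = 8.726628
y = r_b·(sin φ − φ·cos φ) = 0.270254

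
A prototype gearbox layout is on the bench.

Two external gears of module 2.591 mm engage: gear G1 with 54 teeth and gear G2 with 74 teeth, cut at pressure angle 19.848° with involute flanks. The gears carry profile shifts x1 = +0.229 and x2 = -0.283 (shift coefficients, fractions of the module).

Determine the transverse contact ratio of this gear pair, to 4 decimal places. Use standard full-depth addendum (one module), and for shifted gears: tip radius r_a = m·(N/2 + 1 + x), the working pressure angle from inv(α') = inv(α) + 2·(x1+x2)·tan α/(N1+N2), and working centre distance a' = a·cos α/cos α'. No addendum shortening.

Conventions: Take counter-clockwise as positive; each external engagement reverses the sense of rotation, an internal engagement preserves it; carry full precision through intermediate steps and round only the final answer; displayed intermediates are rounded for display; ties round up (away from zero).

1.7919

topology: single-mesh involute geometry — m = 2.591, 54T/74T pair
base radii: r_b1 = 65.801320, r_b2 = 90.172180
tip radii: r_a1 = 73.141339, r_a2 = 97.724747
inv(α') = inv(19.848°) + 2·(+0.229-0.283)·tan α/(54+74) = 0.01425127  ⇒  α' = 19.71308°
a' = a·cos α / cos α' = 165.8240·cos 19.848°/cos 19.71308° = 165.683629
action lengths: √(r_a1²−r_b1²) = 31.934960, √(r_a2²−r_b2²) = 37.670999
base pitch p_b = π·m·cos α = 7.656331
CR = (31.934960 + 37.670999 − 165.683629·sin 19.71308°)/7.656331 = 1.791874
contact ratio ≈ 1.7919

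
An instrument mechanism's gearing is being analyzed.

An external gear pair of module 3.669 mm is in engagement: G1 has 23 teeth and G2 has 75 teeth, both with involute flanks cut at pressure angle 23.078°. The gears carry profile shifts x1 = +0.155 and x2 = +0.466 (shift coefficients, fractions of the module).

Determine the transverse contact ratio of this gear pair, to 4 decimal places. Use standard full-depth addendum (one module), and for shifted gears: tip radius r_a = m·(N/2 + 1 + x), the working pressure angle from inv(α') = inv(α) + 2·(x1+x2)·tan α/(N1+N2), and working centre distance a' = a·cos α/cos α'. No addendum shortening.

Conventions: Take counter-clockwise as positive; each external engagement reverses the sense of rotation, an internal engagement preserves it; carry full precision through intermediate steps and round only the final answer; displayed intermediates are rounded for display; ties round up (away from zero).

class = single-mesh tooth geometry [involute pair 23T × 75T, m = 3.669]
base radii: r_b1 = 38.816842, r_b2 = 126.576658
tip radii: r_a1 = 46.431195, r_a2 = 142.966254
inv(α') = inv(23.078°) + 2·(+0.155+0.466)·tan α/(23+75) = 0.02869525  ⇒  α' = 24.65739°
a' = a·cos α / cos α' = 179.7810·cos 23.078°/cos 24.65739° = 181.987338
action lengths: √(r_a1²−r_b1²) = 25.477611, √(r_a2²−r_b2²) = 66.465776
base pitch p_b = π·m·cos α = 10.604061
CR = (25.477611 + 66.465776 − 181.987338·sin 24.65739°)/10.604061 = 1.510729
contact ratio ≈ 1.5107

1.5107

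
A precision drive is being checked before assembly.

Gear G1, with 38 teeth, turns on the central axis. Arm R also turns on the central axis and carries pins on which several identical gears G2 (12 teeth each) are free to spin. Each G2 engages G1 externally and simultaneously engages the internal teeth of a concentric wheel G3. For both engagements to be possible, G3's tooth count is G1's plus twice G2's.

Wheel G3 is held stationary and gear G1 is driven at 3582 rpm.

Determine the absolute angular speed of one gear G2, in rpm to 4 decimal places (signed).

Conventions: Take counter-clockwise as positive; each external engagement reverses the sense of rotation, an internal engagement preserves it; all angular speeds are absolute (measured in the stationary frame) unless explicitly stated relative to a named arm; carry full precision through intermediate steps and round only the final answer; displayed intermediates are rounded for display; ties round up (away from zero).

topology: planetary set — G1 38T / G2 12T / G3 62T, arm = carrier (Willis)
normalise by the input: solve with ω_sun = 1, then scale by 3582 rpm
ring teeth: 38 + 2·12 = 62
38(ω_sun−ω_arm) = −62(ω_ring−ω_arm),  ω_ring = 0, ω_sun = 1
38(1−ω_arm) = −62(0−ω_arm)  ⇒  100·ω_arm = 38  ⇒  ω_arm = 19/50
sun–planet mesh: 38·(1−19/50) = −12·(ω_p−ω_arm)  ⇒  ω_p−ω_arm = -589/300
ω_p = 19/50 − 589/300 = -19/12
scale: ω_p = -19/12 × 3582 rpm = -5671.5000 rpm

-5671.5000 rpm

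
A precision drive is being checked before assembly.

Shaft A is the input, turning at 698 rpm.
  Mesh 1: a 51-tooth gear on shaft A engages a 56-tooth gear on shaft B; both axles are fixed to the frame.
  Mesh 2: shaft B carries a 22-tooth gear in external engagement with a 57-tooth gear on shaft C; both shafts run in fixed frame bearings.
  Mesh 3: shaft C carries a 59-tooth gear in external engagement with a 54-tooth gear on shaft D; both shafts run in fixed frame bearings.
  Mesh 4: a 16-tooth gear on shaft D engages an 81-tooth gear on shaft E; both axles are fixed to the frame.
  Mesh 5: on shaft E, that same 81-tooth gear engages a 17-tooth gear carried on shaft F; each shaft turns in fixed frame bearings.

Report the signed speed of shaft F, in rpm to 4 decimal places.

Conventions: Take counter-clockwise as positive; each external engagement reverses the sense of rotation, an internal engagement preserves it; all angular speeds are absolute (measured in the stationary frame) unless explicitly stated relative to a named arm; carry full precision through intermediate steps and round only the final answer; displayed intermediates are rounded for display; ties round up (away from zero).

-252.2985 rpm

5-mesh fixed-axis compound train (all bearings frame-fixed)
mesh 1 [51T→56T]: ω = 698.0000×51/56 = 635.6786 rpm, sense flips to −
mesh 2 [22T→57T]: ω = 635.6786×22/57 = 245.3496 rpm, sense flips to +
mesh 3 [59T→54T]: ω = 245.3496×59/54 = 268.0672 rpm, sense flips to −
mesh 4 [16T→81T]: ω = 268.0672×16/81 = 52.9515 rpm, sense flips to +
mesh 5 [81T→17T]: ω = 52.9515×81/17 = 252.2985 rpm, sense flips to −
signed output speed = -252.2985 rpm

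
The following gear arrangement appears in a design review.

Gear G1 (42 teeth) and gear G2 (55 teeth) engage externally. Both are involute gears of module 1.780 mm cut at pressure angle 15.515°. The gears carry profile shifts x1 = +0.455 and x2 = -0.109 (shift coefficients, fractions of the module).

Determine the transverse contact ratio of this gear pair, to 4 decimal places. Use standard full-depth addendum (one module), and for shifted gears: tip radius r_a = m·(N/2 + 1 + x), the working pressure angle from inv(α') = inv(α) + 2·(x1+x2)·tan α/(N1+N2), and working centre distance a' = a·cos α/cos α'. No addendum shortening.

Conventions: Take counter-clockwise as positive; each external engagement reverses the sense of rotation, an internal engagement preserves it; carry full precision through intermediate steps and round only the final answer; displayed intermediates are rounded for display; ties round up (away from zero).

1.9047

single-mesh involute tooth geometry (42T engaging 55T at module 1.780)
base radii: r_b1 = 36.017890, r_b2 = 47.166284
tip radii: r_a1 = 39.969900, r_a2 = 50.535980
inv(α') = inv(15.515°) + 2·(+0.455-0.109)·tan α/(42+55) = 0.00879912  ⇒  α' = 16.86051°
a' = a·cos α / cos α' = 86.3300·cos 15.515°/cos 16.86051° = 86.920564
action lengths: √(r_a1²−r_b1²) = 17.329296, √(r_a2²−r_b2²) = 18.144611
base pitch p_b = π·m·cos α = 5.388264
CR = (17.329296 + 18.144611 − 86.920564·sin 16.86051°)/5.388264 = 1.904740
contact ratio ≈ 1.9047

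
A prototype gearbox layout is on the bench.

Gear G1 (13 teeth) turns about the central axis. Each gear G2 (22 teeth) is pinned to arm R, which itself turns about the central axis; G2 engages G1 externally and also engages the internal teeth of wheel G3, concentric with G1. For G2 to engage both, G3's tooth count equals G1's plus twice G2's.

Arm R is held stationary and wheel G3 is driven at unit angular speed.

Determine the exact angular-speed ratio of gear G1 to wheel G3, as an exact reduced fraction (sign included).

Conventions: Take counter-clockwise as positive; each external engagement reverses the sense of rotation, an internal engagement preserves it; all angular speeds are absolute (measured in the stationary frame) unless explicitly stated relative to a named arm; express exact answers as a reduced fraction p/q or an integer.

-57/13

recognized (axles ride arm R): planetary set, 13/22/57 teeth
ring teeth: 13 + 2·22 = 57
13(ω_sun−ω_arm) = −57(ω_ring−ω_arm),  ω_arm = 0, ω_ring = 1
ω_sun = 0 − (57/13)(1−0) = -57/13
ω_out/ω_in = -57/13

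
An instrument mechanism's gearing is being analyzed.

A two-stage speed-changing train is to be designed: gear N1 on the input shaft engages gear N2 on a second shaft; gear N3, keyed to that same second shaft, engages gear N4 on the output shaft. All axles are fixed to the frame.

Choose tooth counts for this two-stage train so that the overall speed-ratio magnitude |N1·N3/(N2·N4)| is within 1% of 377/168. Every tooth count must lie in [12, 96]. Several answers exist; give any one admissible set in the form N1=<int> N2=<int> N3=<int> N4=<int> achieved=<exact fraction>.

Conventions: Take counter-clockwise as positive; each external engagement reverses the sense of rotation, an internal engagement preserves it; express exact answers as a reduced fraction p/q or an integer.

topology: fixed-axis compound train — 2 stages, target 377/168
target = 377/168 in lowest terms: an exact hit needs N1·N3 = k·377 and N2·N4 = k·168 for one integer k, every count in [12, 96]; additionally prefer no 1:1 stage (N1 ≠ N2, N3 ≠ N4)
k = 1: N1·N3 = 377 = 13·29, N2·N4 = 168 = 12·14
achieved = 13·29/(12·14) = 377/168; |achieved − target| = 0 ≤ 377/16800 ✓

N1=13 N2=12 N3=29 N4=14 achieved=377/168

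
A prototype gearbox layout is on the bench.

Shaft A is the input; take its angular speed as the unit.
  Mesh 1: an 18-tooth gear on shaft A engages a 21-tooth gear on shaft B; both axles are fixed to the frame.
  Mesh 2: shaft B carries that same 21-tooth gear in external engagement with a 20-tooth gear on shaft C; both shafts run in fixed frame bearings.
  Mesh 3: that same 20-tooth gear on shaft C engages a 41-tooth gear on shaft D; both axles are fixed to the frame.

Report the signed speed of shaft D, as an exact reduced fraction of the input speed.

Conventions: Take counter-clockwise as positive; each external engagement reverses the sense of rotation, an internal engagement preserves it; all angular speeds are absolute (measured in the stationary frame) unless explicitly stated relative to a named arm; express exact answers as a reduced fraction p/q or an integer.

-18/41

3-mesh fixed-axis compound train (all bearings frame-fixed)
mesh 1 [18T→21T]: |ω|/ω_in = 1×18/21 = 6/7, sense flips to −
mesh 2 [21T→20T]: |ω|/ω_in = (6/7)×21/20 = 9/10, sense flips to +
mesh 3 [20T→41T]: |ω|/ω_in = (9/10)×20/41 = 18/41, sense flips to −
signed output speed (× input speed) = -18/41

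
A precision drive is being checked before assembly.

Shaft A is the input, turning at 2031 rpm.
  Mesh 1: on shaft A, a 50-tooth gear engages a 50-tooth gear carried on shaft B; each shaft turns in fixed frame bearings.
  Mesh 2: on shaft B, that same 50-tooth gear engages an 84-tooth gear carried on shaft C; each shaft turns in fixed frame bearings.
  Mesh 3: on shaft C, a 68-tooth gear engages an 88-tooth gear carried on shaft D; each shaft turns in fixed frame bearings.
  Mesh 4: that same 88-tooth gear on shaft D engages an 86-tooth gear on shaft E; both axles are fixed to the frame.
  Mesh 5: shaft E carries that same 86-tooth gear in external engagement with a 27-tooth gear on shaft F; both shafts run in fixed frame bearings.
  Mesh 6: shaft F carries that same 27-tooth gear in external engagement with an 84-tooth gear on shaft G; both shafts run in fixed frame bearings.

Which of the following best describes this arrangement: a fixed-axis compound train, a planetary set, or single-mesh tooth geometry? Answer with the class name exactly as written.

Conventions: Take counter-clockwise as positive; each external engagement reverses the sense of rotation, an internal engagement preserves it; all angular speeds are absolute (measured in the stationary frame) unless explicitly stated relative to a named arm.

fixed-axis compound train

6-mesh fixed-axis compound train (all bearings frame-fixed)
classification: fixed-axis compound train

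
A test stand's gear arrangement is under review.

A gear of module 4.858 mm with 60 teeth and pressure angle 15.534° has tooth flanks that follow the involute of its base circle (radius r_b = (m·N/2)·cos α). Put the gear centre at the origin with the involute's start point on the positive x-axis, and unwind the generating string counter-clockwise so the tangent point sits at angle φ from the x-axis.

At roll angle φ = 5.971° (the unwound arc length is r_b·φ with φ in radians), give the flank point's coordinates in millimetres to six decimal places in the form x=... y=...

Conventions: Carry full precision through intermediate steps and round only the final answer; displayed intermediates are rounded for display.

single-mesh involute tooth geometry (60T wheel at module 4.858)
pitch radius r_p = m·N/2 = 4.858·60/2 = 145.740000
base radius r_b = r_p·cos α = 145.740000·cos 15.534° = 140.416366
roll angle φ = 5.971° = 0.10421361 rad
x = r_b·(cos φ + φ·sin φ) = 141.176791
y = r_b·(sin φ − φ·cos φ) = 0.052917

x=141.176791 y=0.052917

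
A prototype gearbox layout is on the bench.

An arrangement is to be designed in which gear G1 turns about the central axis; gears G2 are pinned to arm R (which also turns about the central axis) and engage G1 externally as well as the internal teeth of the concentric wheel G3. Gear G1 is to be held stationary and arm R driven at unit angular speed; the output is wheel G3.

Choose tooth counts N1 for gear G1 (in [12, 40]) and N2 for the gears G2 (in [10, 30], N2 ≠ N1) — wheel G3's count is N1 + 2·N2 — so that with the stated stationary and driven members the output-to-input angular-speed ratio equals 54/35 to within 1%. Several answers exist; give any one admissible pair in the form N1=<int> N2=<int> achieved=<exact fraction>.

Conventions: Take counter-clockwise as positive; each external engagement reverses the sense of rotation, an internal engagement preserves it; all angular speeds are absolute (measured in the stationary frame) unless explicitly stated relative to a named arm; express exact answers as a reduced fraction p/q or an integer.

planetary set to be sized for 54/35 (Willis relation)
Willis with ω_sun = 0: ω_ring/ω_arm = (N1+N3)/N3; set equal to 54/35  ⇒  N3/N1 = 1/(54/35 − 1) = 35/19
N3 = N1 + 2·N2  ⇒  N2/N1 = (N3/N1 − 1)/2 = (35/19 − 1)/2 = 8/19
smallest multiple with N1 ≥ 12 and N2 ≥ 10: k = 2  ⇒  N1 = 2·19 = 38, N2 = 2·8 = 16 (N1 ≤ 40, N2 ≤ 30, N2 ≠ N1 ✓), N3 = 38 + 2·16 = 70
check: (N1+N3)/N3 with N1 = 38, N3 = 70 gives 54/35; |achieved − target| = 0 ≤ 27/1750 ✓

N1=38 N2=16 achieved=54/35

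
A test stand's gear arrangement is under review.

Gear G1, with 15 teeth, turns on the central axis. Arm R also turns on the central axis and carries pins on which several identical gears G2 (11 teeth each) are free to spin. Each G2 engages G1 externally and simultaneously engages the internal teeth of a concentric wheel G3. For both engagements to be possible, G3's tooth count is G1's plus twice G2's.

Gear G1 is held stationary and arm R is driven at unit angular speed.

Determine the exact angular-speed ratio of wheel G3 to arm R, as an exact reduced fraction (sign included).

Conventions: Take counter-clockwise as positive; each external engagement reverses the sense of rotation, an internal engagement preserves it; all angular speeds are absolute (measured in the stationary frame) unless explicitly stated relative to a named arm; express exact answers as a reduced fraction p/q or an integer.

recognized (axles ride arm R): planetary set, 15/11/37 teeth
ring teeth: 15 + 2·11 = 37
15(ω_sun−ω_arm) = −37(ω_ring−ω_arm),  ω_sun = 0, ω_arm = 1
ω_ring = 1 − (15/37)(0−1) = 52/37
ω_out/ω_in = 52/37

52/37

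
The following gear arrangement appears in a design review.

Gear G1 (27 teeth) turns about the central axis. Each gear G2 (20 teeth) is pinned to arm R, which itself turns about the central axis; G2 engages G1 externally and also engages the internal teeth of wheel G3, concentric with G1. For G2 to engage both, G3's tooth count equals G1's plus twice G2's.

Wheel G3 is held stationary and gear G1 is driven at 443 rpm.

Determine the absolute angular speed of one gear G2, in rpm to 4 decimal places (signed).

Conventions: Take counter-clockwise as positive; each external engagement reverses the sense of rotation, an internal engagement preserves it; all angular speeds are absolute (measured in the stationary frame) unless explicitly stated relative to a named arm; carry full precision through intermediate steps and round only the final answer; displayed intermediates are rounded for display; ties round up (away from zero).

planetary set (27T centre, 20T on arm, 67T internal) — Willis relation
normalise by the input: solve with ω_sun = 1, then scale by 443 rpm
ring teeth: 27 + 2·20 = 67
27(ω_sun−ω_arm) = −67(ω_ring−ω_arm),  ω_ring = 0, ω_sun = 1
27(1−ω_arm) = −67(0−ω_arm)  ⇒  94·ω_arm = 27  ⇒  ω_arm = 27/94
sun–planet mesh: 27·(1−27/94) = −20·(ω_p−ω_arm)  ⇒  ω_p−ω_arm = -1809/1880
ω_p = 27/94 − 1809/1880 = -27/40
scale: ω_p = -27/40 × 443 rpm = -299.0250 rpm

-299.0250 rpm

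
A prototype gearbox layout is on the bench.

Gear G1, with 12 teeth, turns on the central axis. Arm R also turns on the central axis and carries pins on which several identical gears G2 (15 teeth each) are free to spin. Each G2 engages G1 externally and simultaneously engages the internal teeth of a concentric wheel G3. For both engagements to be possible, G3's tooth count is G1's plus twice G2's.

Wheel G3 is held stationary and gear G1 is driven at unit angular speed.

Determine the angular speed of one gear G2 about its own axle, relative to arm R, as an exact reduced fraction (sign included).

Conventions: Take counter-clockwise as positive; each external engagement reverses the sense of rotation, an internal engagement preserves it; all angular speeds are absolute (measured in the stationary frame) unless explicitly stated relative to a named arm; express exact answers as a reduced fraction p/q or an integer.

-28/45

topology: planetary set — G1 12T / G2 15T / G3 42T, arm = carrier (Willis)
ring teeth: 12 + 2·15 = 42
12(ω_sun−ω_arm) = −42(ω_ring−ω_arm),  ω_ring = 0, ω_sun = 1
12(1−ω_arm) = −42(0−ω_arm)  ⇒  54·ω_arm = 12  ⇒  ω_arm = 2/9
sun–planet mesh: 12·(1−2/9) = −15·(ω_p−ω_arm)  ⇒  ω_p−ω_arm = -28/45
exact speed ratio = -28/45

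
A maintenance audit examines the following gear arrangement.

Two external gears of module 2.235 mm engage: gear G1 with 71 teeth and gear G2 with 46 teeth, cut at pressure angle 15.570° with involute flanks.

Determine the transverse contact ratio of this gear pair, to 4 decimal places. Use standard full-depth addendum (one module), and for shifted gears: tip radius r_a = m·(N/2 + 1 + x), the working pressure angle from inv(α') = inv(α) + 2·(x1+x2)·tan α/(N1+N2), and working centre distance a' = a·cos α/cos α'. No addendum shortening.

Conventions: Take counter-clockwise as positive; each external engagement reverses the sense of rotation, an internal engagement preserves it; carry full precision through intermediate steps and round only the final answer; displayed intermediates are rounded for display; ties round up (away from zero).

recognized (one external pair, fixed centres): single-mesh tooth geometry, m = 2.235, N1 = 71, N2 = 46
base radii: r_b1 = 76.430887, r_b2 = 49.518603
tip radii: r_a1 = 81.577500, r_a2 = 53.640000
no profile shift: α' = α, a' = a
action lengths: √(r_a1²−r_b1²) = 28.516801, √(r_a2²−r_b2²) = 20.619349
base pitch p_b = π·m·cos α = 6.763795
CR = (28.516801 + 20.619349 − 130.747500·sin 15.57000°)/6.763795 = 2.075979
contact ratio ≈ 2.0760

2.0760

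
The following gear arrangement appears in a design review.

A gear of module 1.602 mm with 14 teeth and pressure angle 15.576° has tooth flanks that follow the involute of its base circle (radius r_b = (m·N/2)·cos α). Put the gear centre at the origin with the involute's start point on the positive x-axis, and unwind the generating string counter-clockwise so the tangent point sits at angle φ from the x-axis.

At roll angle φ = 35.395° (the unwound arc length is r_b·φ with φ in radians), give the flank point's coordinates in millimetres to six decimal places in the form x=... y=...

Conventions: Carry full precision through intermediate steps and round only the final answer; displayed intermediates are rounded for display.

topology: single-mesh involute geometry — m = 1.602, N = 14
pitch radius r_p = m·N/2 = 1.602·14/2 = 11.214000
base radius r_b = r_p·cos α = 11.214000·cos 15.576° = 10.802167
roll angle φ = 35.395° = 0.61775929 rad
x = r_b·(cos φ + φ·sin φ) = 12.670842
y = r_b·(sin φ − φ·cos φ) = 0.816925

x=12.670842 y=0.816925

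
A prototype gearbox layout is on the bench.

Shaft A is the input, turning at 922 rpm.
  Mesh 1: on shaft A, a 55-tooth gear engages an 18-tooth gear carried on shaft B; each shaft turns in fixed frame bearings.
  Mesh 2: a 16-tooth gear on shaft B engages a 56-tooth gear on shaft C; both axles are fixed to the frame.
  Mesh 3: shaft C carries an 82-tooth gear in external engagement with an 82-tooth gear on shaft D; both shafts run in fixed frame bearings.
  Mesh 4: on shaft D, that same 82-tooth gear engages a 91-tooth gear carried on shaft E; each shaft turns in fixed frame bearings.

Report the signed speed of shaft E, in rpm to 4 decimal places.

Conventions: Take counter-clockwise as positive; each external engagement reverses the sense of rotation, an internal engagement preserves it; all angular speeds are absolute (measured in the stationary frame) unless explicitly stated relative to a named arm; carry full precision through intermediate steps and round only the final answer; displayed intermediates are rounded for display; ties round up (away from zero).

topology: fixed-axis compound train — 4 meshes, A→E
mesh 1 [55T→18T]: ω = 922.0000×55/18 = 2817.2222 rpm, sense flips to −
mesh 2 [16T→56T]: ω = 2817.2222×16/56 = 804.9206 rpm, sense flips to +
mesh 3 [82T→82T]: ω = 804.9206×82/82 = 804.9206 rpm, sense flips to −
mesh 4 [82T→91T]: ω = 804.9206×82/91 = 725.3131 rpm, sense flips to +
signed output speed = +725.3131 rpm

+725.3131 rpm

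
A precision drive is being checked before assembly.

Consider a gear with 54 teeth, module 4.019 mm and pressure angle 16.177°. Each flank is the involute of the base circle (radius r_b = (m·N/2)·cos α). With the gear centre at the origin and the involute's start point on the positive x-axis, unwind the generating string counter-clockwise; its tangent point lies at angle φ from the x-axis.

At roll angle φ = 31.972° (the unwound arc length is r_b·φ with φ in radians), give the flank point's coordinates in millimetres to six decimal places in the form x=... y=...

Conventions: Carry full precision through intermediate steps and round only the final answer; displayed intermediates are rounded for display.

x=119.200683 y=5.850228

single-mesh involute tooth geometry (54T wheel at module 4.019)
pitch radius r_p = m·N/2 = 4.019·54/2 = 108.513000
base radius r_b = r_p·cos α = 108.513000·cos 16.177° = 104.216493
roll angle φ = 31.972° = 0.55801667 rad
x = r_b·(cos φ + φ·sin φ) = 119.200683
y = r_b·(sin φ − φ·cos φ) = 5.850228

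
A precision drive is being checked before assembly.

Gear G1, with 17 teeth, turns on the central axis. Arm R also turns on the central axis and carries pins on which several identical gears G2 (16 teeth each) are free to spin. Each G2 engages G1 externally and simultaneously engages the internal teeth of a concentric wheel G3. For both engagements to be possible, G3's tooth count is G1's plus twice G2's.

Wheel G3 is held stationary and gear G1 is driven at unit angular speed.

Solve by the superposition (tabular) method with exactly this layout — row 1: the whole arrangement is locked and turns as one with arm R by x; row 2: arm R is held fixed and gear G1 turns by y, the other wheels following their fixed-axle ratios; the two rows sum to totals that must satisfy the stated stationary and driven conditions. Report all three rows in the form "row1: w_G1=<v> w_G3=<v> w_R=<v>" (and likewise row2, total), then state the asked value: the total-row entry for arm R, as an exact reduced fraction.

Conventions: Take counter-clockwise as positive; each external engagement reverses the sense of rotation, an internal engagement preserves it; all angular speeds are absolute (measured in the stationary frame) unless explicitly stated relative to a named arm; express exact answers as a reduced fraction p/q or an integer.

row1: w_G1=17/66 w_G3=17/66 w_R=17/66
row2: w_G1=49/66 w_G3=-17/66 w_R=0
total: w_G1=1 w_G3=0 w_R=17/66
asked value: 17/66

class = planetary set [G3 = 17+2·16 = 49; Willis about the carrier]
row 1 — lock + rotate with arm: ω_sun = ω_ring = ω_arm = x
row 2 — arm fixed, fixed-axis ratios: sun y, ring −(17/49)·y, arm 0
boundary: total ω_ring = x − (17/49)·y = 0 and total ω_sun = x + y = 1  ⇒  y = 49/66, x = 17/66
row 2 ring = −(17/49)·49/66 = -17/66
totals (row 1 + row 2): sun 17/66 + 49/66 = 1, ring 17/66 + (-17/66) = 0, arm 17/66 + 0 = 17/66
asked cell (total, arm) = 17/66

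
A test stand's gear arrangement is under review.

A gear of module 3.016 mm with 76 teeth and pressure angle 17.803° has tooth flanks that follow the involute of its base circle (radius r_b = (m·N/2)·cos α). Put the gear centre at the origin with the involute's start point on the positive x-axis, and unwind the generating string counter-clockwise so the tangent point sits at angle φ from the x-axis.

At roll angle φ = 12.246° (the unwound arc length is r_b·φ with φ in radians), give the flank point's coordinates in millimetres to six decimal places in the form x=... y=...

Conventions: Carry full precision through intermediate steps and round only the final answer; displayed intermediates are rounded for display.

x=111.583814 y=0.353518

recognized (one wheel, involute flank): single-mesh tooth geometry, m = 3.016, N = 76
pitch radius r_p = m·N/2 = 3.016·76/2 = 114.608000
base radius r_b = r_p·cos α = 114.608000·cos 17.803° = 109.119811
roll angle φ = 12.246° = 0.21373302 rad
x = r_b·(cos φ + φ·sin φ) = 111.583814
y = r_b·(sin φ − φ·cos φ) = 0.353518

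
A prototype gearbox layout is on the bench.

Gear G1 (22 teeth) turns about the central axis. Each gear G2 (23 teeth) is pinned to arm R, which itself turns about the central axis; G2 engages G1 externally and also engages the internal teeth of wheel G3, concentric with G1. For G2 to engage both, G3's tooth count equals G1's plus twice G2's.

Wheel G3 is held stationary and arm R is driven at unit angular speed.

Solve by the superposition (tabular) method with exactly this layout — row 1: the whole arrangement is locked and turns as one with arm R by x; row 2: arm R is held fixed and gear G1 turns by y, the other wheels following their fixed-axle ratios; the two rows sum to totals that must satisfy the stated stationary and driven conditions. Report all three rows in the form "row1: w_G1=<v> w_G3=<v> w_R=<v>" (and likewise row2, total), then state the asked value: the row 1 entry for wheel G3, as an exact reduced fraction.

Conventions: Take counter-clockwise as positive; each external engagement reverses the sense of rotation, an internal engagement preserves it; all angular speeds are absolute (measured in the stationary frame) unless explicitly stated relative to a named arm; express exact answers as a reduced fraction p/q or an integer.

class = planetary set [G3 = 22+2·23 = 68; Willis about the carrier]
row 1 — lock + rotate with arm: ω_sun = ω_ring = ω_arm = x
row 2: sun turns y, ring = −(22/68)·y, arm 0
boundary: total ω_ring = x − (22/68)·y = 0 and total ω_arm = x = 1  ⇒  y = 34/11, x = 1
row 2 ring = −(22/68)·34/11 = -1
totals (row 1 + row 2): sun 1 + 34/11 = 45/11, ring 1 + (-1) = 0, arm 1 + 0 = 1
asked cell (row1, ring) = 1

row1: w_G1=1 w_G3=1 w_R=1
row2: w_G1=34/11 w_G3=-1 w_R=0
total: w_G1=45/11 w_G3=0 w_R=1
asked value: 1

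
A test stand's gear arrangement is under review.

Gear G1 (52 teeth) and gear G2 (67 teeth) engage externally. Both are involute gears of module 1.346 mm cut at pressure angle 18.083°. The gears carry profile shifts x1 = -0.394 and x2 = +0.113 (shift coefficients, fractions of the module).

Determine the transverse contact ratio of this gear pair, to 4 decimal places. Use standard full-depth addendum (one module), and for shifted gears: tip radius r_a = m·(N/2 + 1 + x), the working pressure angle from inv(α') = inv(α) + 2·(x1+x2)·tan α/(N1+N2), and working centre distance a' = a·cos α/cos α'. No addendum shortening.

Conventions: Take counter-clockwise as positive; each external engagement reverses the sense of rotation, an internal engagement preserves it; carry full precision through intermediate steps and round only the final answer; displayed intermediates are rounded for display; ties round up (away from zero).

topology: single-mesh involute geometry — m = 1.346, 52T/67T pair
base radii: r_b1 = 33.267473, r_b2 = 42.863859
tip radii: r_a1 = 35.811676, r_a2 = 46.589098
inv(α') = inv(18.083°) + 2·(-0.394+0.113)·tan α/(52+67) = 0.00937206  ⇒  α' = 17.21015°
a' = a·cos α / cos α' = 80.0870·cos 18.083°/cos 17.21015° = 79.699814
action lengths: √(r_a1²−r_b1²) = 13.257126, √(r_a2²−r_b2²) = 18.254687
base pitch p_b = π·m·cos α = 4.019725
CR = (13.257126 + 18.254687 − 79.699814·sin 17.21015°)/4.019725 = 1.972884
contact ratio ≈ 1.9729

1.9729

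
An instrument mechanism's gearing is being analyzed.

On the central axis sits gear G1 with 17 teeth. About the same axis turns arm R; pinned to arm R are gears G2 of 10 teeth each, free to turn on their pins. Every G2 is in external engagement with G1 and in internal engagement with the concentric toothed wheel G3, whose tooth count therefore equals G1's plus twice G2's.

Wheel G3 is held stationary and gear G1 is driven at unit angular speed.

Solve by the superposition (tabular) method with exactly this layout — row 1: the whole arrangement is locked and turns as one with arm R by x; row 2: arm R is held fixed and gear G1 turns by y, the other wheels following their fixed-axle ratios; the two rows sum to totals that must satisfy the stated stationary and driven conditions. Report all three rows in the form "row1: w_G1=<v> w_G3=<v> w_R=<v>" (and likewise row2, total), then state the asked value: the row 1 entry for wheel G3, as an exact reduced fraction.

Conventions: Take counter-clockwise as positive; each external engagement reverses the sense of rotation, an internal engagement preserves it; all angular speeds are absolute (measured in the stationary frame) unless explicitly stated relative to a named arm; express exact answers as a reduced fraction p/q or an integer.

planetary set (17T centre, 10T on arm, 37T internal) — Willis relation
row 1 — lock + rotate with arm: ω_sun = ω_ring = ω_arm = x
row 2 (arm held, sun turns y): ω_ring = −(17/37)·y, ω_arm = 0
boundary: total ω_ring = x − (17/37)·y = 0 and total ω_sun = x + y = 1  ⇒  y = 37/54, x = 17/54
row 2 ring = −(17/37)·37/54 = -17/54
totals (row 1 + row 2): sun 17/54 + 37/54 = 1, ring 17/54 + (-17/54) = 0, arm 17/54 + 0 = 17/54
asked cell (row1, ring) = 17/54

row1: w_G1=17/54 w_G3=17/54 w_R=17/54
row2: w_G1=37/54 w_G3=-17/54 w_R=0
total: w_G1=1 w_G3=0 w_R=17/54
asked value: 17/54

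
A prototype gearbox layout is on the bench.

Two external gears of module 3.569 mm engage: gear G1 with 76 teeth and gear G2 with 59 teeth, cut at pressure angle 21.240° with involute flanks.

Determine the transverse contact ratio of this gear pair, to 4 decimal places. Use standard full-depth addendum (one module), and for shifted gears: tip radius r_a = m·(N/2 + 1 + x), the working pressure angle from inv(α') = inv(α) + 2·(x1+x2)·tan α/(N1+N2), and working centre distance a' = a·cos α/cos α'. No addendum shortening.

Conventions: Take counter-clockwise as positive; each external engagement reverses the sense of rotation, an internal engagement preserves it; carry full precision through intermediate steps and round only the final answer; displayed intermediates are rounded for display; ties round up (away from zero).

1.7317

recognized (one external pair, fixed centres): single-mesh tooth geometry, m = 3.569, N1 = 76, N2 = 59
base radii: r_b1 = 126.409348, r_b2 = 98.133573
tip radii: r_a1 = 139.191000, r_a2 = 108.854500
no profile shift: α' = α, a' = a
action lengths: √(r_a1²−r_b1²) = 58.265008, √(r_a2²−r_b2²) = 47.107367
base pitch p_b = π·m·cos α = 10.450702
CR = (58.265008 + 47.107367 − 240.907500·sin 21.24000°)/10.450702 = 1.731704
contact ratio ≈ 1.7317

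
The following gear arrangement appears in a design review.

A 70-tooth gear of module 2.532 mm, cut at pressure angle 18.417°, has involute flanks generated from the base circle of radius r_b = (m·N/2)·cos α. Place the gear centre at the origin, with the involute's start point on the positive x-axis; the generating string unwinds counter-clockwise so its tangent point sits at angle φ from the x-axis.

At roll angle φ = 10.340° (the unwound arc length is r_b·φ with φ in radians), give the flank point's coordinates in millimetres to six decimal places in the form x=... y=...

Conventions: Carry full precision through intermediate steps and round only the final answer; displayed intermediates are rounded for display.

x=85.439152 y=0.164193

single-mesh involute tooth geometry (70T wheel at module 2.532)
pitch radius r_p = m·N/2 = 2.532·70/2 = 88.620000
base radius r_b = r_p·cos α = 88.620000·cos 18.417° = 84.081089
roll angle φ = 10.340° = 0.18046704 rad
x = r_b·(cos φ + φ·sin φ) = 85.439152
y = r_b·(sin φ − φ·cos φ) = 0.164193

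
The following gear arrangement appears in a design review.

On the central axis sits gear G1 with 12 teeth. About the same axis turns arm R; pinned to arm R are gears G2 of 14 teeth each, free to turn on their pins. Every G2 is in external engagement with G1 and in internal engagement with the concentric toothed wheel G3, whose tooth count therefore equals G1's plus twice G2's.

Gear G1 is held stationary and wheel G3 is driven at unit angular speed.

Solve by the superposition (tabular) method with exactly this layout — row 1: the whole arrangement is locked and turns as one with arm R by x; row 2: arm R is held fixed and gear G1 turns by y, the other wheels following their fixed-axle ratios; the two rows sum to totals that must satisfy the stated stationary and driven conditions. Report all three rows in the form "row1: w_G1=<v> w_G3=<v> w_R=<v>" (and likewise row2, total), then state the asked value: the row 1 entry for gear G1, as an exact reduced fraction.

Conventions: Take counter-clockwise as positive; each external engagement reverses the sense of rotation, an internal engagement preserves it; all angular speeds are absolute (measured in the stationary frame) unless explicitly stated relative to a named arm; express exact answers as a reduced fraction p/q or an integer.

row1: w_G1=10/13 w_G3=10/13 w_R=10/13
row2: w_G1=-10/13 w_G3=3/13 w_R=0
total: w_G1=0 w_G3=1 w_R=10/13
asked value: 10/13

topology: planetary set — G1 12T / G2 14T / G3 40T, arm = carrier (Willis)
row 1 — lock + rotate with arm: ω_sun = ω_ring = ω_arm = x
row 2: sun turns y, ring = −(12/40)·y, arm 0
boundary: total ω_sun = x + y = 0 and total ω_ring = x − (12/40)·y = 1  ⇒  y = -10/13, x = 10/13
row 2 ring = −(12/40)·(-10/13) = 3/13
totals (row 1 + row 2): sun 10/13 + (-10/13) = 0, ring 10/13 + 3/13 = 1, arm 10/13 + 0 = 10/13
asked cell (row1, sun) = 10/13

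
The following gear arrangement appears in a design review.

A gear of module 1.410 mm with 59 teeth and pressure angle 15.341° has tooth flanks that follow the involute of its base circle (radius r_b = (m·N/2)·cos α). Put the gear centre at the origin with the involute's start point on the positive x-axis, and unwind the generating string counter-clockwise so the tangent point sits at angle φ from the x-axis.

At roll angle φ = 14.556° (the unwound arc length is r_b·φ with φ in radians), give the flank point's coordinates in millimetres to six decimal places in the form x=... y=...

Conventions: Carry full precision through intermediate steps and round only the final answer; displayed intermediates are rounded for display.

topology: single-mesh involute geometry — m = 1.410, N = 59
pitch radius r_p = m·N/2 = 1.410·59/2 = 41.595000
base radius r_b = r_p·cos α = 41.595000·cos 15.341° = 40.112901
roll angle φ = 14.556° = 0.25405013 rad
x = r_b·(cos φ + φ·sin φ) = 41.386562
y = r_b·(sin φ − φ·cos φ) = 0.217829

x=41.386562 y=0.217829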